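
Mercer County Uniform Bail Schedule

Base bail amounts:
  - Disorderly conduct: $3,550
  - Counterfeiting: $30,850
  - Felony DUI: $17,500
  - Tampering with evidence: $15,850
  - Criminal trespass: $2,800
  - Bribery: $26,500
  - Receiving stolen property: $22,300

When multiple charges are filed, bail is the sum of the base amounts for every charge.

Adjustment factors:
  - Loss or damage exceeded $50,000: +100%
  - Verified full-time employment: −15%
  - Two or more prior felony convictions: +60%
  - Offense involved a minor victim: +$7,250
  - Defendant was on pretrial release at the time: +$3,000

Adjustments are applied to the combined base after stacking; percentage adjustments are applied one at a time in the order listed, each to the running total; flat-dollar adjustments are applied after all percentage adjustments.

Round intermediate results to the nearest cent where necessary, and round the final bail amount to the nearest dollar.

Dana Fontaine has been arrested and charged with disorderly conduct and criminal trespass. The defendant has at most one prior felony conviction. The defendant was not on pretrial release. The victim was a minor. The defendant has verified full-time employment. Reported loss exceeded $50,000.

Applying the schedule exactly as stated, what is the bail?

Base amounts from the schedule: disorderly conduct $3,550; criminal trespass $2,800.
Stacking rule: sum of all bases. $3,550 + $2,800 = $6,350.
Loss or damage exceeded $50,000 (+100%): $6,350 × 2 = $12,700.
Verified full-time employment (−15%): $12,700 × 0.85 = $10,795.
Offense involved a minor victim (+$7,250 flat): $10,795 + $7,250 = $18,045.

$18,045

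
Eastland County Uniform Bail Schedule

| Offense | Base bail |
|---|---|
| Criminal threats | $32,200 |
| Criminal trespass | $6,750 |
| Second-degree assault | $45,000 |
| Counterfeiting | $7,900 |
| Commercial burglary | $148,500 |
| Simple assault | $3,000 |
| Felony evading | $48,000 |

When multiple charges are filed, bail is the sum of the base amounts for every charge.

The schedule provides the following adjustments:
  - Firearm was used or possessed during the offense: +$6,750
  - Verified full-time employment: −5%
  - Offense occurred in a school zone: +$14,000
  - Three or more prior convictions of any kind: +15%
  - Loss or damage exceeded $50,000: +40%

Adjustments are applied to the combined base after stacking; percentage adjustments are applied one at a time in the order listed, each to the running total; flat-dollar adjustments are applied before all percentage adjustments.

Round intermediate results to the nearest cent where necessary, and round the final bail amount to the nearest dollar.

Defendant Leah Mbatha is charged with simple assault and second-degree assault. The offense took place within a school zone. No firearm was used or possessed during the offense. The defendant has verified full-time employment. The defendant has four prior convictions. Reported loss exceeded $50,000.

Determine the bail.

Base amounts from the schedule: simple assault $3,000; second-degree assault $45,000.
Stacking rule: sum of all bases. $3,000 + $45,000 = $48,000.
Offense occurred in a school zone (+$14,000 flat): $48,000 + $14,000 = $62,000.
Verified full-time employment (−5%): $62,000 × 0.95 = $58,900.
Three or more prior convictions of any kind (+15%): $58,900 × 1.15 = $67,735.
Loss or damage exceeded $50,000 (+40%): $67,735 × 1.4 = $94,829.

$94,829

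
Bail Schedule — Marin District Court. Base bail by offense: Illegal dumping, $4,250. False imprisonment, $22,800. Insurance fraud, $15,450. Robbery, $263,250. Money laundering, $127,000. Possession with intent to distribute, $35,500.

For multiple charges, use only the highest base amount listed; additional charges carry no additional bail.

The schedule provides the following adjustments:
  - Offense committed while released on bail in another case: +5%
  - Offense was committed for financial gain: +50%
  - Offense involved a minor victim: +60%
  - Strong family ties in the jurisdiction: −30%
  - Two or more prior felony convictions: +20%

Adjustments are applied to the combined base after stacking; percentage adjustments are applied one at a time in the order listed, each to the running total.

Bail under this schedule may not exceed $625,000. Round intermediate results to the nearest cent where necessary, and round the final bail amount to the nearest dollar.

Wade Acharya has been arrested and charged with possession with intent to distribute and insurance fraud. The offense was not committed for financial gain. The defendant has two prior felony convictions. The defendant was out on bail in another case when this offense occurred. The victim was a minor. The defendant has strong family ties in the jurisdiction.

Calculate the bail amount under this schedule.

$50,098

Base amounts from the schedule: possession with intent to distribute $35,500; insurance fraud $15,450.
Stacking rule: use the highest base only. Highest is possession with intent to distribute at $35,500. Combined base = $35,500.
Offense committed while released on bail in another case (+5%): $35,500 × 1.05 = $37,275.
Offense involved a minor victim (+60%): $37,275 × 1.6 = $59,640.
Strong family ties in the jurisdiction (−30%): $59,640 × 0.7 = $41,748.
Two or more prior felony convictions (+20%): $41,748 × 1.2 = $50,097.60.
$50,097.60 is within the $625,000 maximum.
Rounded to the nearest dollar: $50,098.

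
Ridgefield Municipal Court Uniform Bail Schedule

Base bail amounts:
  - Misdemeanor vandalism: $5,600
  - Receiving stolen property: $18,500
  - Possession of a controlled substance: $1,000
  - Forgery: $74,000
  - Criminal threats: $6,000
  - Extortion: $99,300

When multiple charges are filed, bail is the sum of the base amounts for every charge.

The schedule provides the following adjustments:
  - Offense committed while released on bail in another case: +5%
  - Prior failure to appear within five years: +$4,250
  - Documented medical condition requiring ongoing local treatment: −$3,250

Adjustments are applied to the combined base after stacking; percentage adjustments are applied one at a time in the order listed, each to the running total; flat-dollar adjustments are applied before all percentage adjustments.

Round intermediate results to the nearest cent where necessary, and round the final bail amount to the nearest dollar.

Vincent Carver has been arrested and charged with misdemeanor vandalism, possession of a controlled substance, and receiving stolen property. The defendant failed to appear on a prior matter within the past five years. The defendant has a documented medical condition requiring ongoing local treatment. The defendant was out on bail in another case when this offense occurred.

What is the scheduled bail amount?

$27,405

Base amounts from the schedule: misdemeanor vandalism $5,600; possession of a controlled substance $1,000; receiving stolen property $18,500.
Stacking rule: sum of all bases. $5,600 + $1,000 + $18,500 = $25,100.
Prior failure to appear within five years (+$4,250 flat): $25,100 + $4,250 = $29,350.
Documented medical condition requiring ongoing local treatment (−$3,250 flat): $29,350 − $3,250 = $26,100.
Offense committed while released on bail in another case (+5%): $26,100 × 1.05 = $27,405.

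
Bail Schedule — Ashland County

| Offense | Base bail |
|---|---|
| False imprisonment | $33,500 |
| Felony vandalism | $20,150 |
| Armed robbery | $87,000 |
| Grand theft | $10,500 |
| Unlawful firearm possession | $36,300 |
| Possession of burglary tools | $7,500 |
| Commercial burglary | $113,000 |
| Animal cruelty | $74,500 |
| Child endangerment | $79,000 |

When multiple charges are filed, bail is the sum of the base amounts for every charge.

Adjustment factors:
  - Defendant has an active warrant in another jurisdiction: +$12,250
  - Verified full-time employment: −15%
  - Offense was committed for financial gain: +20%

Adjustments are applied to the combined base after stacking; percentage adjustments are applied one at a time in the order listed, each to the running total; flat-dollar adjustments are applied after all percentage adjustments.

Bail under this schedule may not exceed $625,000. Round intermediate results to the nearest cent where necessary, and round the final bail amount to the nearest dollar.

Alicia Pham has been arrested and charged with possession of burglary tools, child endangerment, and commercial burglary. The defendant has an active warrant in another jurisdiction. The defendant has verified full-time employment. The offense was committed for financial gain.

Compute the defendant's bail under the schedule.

$215,740

Base amounts from the schedule: possession of burglary tools $7,500; child endangerment $79,000; commercial burglary $113,000.
Stacking rule: sum of all bases. $7,500 + $79,000 + $113,000 = $199,500.
Verified full-time employment (−15%): $199,500 × 0.85 = $169,575.
Offense was committed for financial gain (+20%): $169,575 × 1.2 = $203,490.
Defendant has an active warrant in another jurisdiction (+$12,250 flat): $203,490 + $12,250 = $215,740.
$215,740 is within the $625,000 maximum.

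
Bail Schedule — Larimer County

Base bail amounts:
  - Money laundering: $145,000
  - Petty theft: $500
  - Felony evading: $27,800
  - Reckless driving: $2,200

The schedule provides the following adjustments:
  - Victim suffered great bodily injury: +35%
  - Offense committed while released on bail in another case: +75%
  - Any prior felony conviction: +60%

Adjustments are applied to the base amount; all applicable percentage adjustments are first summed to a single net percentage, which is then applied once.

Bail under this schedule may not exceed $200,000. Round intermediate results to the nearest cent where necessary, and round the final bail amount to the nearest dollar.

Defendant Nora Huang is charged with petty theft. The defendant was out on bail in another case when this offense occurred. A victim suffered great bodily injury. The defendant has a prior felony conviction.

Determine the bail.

Base amounts from the schedule: petty theft $500.
Single charge. Combined base = $500.
Net percentage adjustment: +35% +75% +60% = +170%. $500 × 2.7 = $1,350.
$1,350 is within the $200,000 maximum.

$1,350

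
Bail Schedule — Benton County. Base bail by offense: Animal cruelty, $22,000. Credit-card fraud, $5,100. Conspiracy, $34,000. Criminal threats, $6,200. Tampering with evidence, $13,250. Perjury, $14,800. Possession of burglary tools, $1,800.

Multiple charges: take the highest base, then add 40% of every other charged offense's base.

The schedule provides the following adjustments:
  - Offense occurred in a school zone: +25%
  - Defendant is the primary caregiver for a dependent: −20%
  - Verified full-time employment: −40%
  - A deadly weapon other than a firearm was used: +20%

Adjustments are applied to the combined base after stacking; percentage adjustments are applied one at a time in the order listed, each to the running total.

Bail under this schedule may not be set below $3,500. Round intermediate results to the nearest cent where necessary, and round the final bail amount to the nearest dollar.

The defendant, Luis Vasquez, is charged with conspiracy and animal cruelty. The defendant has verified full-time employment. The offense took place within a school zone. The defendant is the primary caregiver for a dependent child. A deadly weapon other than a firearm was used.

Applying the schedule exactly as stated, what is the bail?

Base amounts from the schedule: conspiracy $34,000; animal cruelty $22,000.
Stacking rule: highest base plus 40% of each additional charge. Highest is conspiracy at $34,000. Additional: $22,000 × 40% = $8,800. Combined base = $34,000 + $8,800 = $42,800.
Offense occurred in a school zone (+25%): $42,800 × 1.25 = $53,500.
Defendant is the primary caregiver for a dependent (−20%): $53,500 × 0.8 = $42,800.
Verified full-time employment (−40%): $42,800 × 0.6 = $25,680.
A deadly weapon other than a firearm was used (+20%): $25,680 × 1.2 = $30,816.
$30,816 is at or above the $3,500 minimum.

$30,816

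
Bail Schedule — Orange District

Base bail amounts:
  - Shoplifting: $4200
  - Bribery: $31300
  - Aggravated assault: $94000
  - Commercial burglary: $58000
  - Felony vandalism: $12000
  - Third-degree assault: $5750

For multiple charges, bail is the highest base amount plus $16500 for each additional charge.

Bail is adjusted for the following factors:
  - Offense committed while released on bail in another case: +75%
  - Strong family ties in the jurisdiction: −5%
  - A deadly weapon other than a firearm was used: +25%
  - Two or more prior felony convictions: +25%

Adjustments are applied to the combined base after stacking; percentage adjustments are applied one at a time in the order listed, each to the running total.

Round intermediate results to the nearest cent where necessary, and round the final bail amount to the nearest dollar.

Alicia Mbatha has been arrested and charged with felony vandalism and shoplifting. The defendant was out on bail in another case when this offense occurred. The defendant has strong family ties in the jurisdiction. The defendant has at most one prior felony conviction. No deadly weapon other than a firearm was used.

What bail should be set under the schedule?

Base amounts from the schedule: felony vandalism $12000; shoplifting $4200.
Stacking rule: highest base plus $16500 per additional charge. Highest is felony vandalism at $12000; 1 additional charge → +$16500. Combined base = $28500.
Offense committed while released on bail in another case (+75%): $28500 × 1.75 = $49875.
Strong family ties in the jurisdiction (−5%): $49875 × 0.95 = $47381.25.
Rounded to the nearest dollar: $47381.

$47381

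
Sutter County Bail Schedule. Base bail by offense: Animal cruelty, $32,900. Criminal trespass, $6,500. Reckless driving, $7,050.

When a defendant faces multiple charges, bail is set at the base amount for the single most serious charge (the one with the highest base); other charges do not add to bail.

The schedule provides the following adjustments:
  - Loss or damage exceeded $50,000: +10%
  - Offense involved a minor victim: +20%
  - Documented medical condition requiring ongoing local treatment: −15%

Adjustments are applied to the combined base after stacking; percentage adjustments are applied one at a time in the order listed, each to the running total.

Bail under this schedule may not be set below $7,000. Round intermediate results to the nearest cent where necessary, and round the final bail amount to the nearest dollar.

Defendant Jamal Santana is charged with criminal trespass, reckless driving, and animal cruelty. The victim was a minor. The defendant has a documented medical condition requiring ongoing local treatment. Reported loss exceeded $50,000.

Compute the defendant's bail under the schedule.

$36,914

Base amounts from the schedule: criminal trespass $6,500; reckless driving $7,050; animal cruelty $32,900.
Stacking rule: use the highest base only. Highest is animal cruelty at $32,900. Combined base = $32,900.
Loss or damage exceeded $50,000 (+10%): $32,900 × 1.1 = $36,190.
Offense involved a minor victim (+20%): $36,190 × 1.2 = $43,428.
Documented medical condition requiring ongoing local treatment (−15%): $43,428 × 0.85 = $36,913.80.
$36,913.80 is at or above the $7,000 minimum.
Rounded to the nearest dollar: $36,914.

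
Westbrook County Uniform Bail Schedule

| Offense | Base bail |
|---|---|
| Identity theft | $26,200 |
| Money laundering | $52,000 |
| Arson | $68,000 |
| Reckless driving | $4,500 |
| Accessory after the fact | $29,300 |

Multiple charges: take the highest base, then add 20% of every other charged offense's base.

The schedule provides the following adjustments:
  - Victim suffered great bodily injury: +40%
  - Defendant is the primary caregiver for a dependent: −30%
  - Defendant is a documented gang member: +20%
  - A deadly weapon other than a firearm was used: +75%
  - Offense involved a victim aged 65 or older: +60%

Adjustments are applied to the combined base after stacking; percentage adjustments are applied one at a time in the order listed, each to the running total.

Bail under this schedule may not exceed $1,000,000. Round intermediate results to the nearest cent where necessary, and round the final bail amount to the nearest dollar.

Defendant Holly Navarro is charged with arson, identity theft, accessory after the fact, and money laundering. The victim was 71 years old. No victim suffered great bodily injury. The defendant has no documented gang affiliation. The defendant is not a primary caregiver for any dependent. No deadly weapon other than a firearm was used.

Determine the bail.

Base amounts from the schedule: arson $68,000; identity theft $26,200; accessory after the fact $29,300; money laundering $52,000.
Stacking rule: highest base plus 20% of each additional charge. Highest is arson at $68,000. Additional: $26,200 × 20% = $5,240; $29,300 × 20% = $5,860; $52,000 × 20% = $10,400. Combined base = $68,000 + $21,500 = $89,500.
Offense involved a victim aged 65 or older (+60%): $89,500 × 1.6 = $143,200.
$143,200 is within the $1,000,000 maximum.

$143,200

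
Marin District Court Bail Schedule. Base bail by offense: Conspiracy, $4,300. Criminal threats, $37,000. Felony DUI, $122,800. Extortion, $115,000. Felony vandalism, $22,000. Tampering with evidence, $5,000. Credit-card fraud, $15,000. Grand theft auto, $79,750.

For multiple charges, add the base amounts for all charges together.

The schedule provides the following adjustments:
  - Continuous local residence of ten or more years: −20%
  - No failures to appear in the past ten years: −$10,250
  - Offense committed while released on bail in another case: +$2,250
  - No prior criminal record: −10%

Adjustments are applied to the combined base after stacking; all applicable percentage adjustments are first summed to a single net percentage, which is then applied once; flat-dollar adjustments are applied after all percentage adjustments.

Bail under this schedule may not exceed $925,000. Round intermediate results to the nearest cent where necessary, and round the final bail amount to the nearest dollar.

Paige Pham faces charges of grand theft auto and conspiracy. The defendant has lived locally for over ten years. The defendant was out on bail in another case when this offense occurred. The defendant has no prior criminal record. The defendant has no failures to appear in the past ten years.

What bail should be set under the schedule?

Base amounts from the schedule: grand theft auto $79,750; conspiracy $4,300.
Stacking rule: sum of all bases. $79,750 + $4,300 = $84,050.
Net percentage adjustment: −20% −10% = −30%. $84,050 × 0.7 = $58,835.
No failures to appear in the past ten years (−$10,250 flat): $58,835 − $10,250 = $48,585.
Offense committed while released on bail in another case (+$2,250 flat): $48,585 + $2,250 = $50,835.
$50,835 is within the $925,000 maximum.

$50,835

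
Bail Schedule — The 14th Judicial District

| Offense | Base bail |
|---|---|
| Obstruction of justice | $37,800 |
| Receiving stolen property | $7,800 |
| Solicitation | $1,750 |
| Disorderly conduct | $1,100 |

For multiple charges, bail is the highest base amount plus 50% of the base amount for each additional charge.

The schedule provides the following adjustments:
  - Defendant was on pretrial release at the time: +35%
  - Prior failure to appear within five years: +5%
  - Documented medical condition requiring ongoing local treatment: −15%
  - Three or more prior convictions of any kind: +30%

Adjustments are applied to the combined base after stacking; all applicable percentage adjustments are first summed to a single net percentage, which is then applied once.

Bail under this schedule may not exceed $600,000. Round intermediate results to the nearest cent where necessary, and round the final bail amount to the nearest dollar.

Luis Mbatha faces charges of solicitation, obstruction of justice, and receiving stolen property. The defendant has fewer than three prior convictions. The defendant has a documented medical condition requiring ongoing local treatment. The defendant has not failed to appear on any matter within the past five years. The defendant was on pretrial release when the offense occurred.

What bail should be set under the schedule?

$51,090

Base amounts from the schedule: solicitation $1,750; obstruction of justice $37,800; receiving stolen property $7,800.
Stacking rule: highest base plus 50% of each additional charge. Highest is obstruction of justice at $37,800. Additional: $1,750 × 50% = $875; $7,800 × 50% = $3,900. Combined base = $37,800 + $4,775 = $42,575.
Net percentage adjustment: +35% −15% = +20%. $42,575 × 1.2 = $51,090.
$51,090 is within the $600,000 maximum.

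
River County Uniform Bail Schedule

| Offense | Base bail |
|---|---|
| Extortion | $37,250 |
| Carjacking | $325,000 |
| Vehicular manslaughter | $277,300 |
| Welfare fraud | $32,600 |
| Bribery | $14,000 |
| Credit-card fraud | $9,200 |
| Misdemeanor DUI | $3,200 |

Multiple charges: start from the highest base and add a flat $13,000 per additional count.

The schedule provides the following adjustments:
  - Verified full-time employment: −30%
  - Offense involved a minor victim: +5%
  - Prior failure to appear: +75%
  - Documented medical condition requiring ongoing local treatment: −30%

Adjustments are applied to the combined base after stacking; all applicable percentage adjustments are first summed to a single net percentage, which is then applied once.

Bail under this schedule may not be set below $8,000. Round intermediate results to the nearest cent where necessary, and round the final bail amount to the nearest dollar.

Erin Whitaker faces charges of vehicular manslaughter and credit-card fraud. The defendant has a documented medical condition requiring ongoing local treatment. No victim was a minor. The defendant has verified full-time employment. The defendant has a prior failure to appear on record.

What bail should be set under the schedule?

Base amounts from the schedule: vehicular manslaughter $277,300; credit-card fraud $9,200.
Stacking rule: highest base plus $13,000 per additional charge. Highest is vehicular manslaughter at $277,300; 1 additional charge → +$13,000. Combined base = $290,300.
Net percentage adjustment: −30% +75% −30% = +15%. $290,300 × 1.15 = $333,845.
$333,845 is at or above the $8,000 minimum.

$333,845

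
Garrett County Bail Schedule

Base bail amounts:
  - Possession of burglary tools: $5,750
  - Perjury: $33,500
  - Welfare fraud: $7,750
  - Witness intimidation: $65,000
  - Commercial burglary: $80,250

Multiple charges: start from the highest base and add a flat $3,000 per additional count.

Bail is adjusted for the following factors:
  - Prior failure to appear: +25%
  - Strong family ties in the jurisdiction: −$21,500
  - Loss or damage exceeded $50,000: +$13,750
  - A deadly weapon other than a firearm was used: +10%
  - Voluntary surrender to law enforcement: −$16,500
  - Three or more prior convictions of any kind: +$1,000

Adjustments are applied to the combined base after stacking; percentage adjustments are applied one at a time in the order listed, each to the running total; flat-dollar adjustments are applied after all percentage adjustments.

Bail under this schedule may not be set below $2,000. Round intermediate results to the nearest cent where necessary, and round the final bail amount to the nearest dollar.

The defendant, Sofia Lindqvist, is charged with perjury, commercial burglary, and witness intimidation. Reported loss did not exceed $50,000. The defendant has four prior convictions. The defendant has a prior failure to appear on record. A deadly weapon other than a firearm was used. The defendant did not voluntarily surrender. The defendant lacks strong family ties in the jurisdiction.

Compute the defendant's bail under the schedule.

Base amounts from the schedule: perjury $33,500; commercial burglary $80,250; witness intimidation $65,000.
Stacking rule: highest base plus $3,000 per additional charge. Highest is commercial burglary at $80,250; 2 additional charges → +$6,000. Combined base = $86,250.
Prior failure to appear (+25%): $86,250 × 1.25 = $107,812.50.
A deadly weapon other than a firearm was used (+10%): $107,812.50 × 1.1 = $118,593.75.
Three or more prior convictions of any kind (+$1,000 flat): $118,593.75 + $1,000 = $119,593.75.
$119,593.75 is at or above the $2,000 minimum.
Rounded to the nearest dollar: $119,594.

$119,594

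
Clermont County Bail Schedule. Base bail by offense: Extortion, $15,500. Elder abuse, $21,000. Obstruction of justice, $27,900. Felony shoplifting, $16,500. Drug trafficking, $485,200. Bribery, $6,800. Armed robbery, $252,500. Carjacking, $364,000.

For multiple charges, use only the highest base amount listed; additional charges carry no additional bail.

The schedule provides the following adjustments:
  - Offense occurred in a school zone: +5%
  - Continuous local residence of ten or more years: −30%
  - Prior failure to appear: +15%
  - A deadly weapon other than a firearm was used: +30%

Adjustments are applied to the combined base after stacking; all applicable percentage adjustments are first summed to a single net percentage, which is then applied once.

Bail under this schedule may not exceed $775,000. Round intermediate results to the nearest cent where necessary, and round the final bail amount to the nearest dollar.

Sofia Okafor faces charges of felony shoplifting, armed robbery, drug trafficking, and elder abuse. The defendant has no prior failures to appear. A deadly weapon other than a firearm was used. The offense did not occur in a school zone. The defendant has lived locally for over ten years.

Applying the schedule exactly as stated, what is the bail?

$485,200

Base amounts from the schedule: felony shoplifting $16,500; armed robbery $252,500; drug trafficking $485,200; elder abuse $21,000.
Stacking rule: use the highest base only. Highest is drug trafficking at $485,200. Combined base = $485,200.
Net percentage adjustment: −30% +30% = +0%. $485,200 × 1 = $485,200.
$485,200 is within the $775,000 maximum.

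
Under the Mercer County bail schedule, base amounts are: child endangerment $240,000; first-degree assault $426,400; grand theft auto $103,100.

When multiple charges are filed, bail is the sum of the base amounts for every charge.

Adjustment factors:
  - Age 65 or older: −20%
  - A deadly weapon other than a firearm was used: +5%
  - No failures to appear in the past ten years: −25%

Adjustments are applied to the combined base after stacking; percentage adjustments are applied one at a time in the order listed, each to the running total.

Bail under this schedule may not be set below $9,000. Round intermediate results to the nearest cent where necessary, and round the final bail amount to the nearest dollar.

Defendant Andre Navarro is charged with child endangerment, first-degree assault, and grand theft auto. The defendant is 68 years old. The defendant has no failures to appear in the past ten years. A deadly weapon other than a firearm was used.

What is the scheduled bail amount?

Base amounts from the schedule: child endangerment $240,000; first-degree assault $426,400; grand theft auto $103,100.
Stacking rule: sum of all bases. $240,000 + $426,400 + $103,100 = $769,500.
Age 65 or older (−20%): $769,500 × 0.8 = $615,600.
A deadly weapon other than a firearm was used (+5%): $615,600 × 1.05 = $646,380.
No failures to appear in the past ten years (−25%): $646,380 × 0.75 = $484,785.
$484,785 is at or above the $9,000 minimum.

$484,785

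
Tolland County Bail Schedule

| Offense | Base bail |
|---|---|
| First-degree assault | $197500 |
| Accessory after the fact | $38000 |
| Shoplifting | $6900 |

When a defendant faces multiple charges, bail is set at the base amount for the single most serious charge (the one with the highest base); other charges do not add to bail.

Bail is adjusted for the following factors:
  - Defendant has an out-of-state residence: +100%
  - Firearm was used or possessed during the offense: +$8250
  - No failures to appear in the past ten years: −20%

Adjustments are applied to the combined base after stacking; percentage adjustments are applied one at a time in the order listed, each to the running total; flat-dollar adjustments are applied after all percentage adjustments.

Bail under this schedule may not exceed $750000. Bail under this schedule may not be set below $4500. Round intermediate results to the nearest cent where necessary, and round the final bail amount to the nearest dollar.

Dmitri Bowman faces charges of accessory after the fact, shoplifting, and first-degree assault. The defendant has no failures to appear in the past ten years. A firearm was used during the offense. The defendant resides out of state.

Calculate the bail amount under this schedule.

Base amounts from the schedule: accessory after the fact $38000; shoplifting $6900; first-degree assault $197500.
Stacking rule: use the highest base only. Highest is first-degree assault at $197500. Combined base = $197500.
Defendant has an out-of-state residence (+100%): $197500 × 2 = $395000.
No failures to appear in the past ten years (−20%): $395000 × 0.8 = $316000.
Firearm was used or possessed during the offense (+$8250 flat): $316000 + $8250 = $324250.
$324250 is within the $750000 maximum.
$324250 is at or above the $4500 minimum.

$324250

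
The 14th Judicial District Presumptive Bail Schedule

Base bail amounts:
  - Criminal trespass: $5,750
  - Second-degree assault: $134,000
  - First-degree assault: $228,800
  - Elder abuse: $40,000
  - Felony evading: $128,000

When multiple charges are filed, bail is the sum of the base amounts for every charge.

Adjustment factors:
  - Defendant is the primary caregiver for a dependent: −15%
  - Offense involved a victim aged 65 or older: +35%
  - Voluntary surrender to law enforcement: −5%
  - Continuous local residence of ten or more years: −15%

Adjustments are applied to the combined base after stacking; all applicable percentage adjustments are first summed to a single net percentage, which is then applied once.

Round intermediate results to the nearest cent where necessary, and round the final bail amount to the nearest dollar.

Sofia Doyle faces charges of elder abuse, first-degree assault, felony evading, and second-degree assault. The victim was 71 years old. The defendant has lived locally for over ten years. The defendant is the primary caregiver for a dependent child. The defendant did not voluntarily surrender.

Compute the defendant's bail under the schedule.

Base amounts from the schedule: elder abuse $40,000; first-degree assault $228,800; felony evading $128,000; second-degree assault $134,000.
Stacking rule: sum of all bases. $40,000 + $228,800 + $128,000 + $134,000 = $530,800.
Net percentage adjustment: −15% +35% −15% = +5%. $530,800 × 1.05 = $557,340.

$557,340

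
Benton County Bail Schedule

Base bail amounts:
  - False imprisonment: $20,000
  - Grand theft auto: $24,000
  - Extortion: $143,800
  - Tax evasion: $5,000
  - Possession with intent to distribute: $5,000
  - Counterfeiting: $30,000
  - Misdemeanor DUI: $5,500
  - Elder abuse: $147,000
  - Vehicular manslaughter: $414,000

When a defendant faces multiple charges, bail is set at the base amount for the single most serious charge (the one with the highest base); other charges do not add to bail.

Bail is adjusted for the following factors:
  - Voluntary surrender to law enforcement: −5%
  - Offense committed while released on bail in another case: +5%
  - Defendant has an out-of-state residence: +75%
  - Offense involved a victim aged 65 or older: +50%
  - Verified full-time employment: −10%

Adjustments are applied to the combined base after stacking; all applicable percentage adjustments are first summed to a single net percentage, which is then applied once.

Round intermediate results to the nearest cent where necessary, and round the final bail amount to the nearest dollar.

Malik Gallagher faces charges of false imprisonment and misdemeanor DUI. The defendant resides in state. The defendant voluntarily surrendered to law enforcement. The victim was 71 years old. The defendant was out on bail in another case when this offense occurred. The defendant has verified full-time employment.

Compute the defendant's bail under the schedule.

Base amounts from the schedule: false imprisonment $20,000; misdemeanor DUI $5,500.
Stacking rule: use the highest base only. Highest is false imprisonment at $20,000. Combined base = $20,000.
Net percentage adjustment: −5% +5% +50% −10% = +40%. $20,000 × 1.4 = $28,000.

$28,000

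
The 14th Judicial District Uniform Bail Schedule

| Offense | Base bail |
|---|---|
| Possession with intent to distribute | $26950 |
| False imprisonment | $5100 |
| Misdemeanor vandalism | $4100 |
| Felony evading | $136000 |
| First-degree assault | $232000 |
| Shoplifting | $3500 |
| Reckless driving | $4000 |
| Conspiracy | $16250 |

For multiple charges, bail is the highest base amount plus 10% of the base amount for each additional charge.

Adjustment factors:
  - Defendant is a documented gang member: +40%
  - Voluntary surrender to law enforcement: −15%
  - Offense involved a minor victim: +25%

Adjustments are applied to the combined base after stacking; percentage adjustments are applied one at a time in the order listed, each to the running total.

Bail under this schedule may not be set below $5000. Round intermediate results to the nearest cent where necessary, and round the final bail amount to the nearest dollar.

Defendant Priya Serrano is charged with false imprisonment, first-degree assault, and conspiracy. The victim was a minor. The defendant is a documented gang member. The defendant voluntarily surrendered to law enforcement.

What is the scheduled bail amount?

Base amounts from the schedule: false imprisonment $5100; first-degree assault $232000; conspiracy $16250.
Stacking rule: highest base plus 10% of each additional charge. Highest is first-degree assault at $232000. Additional: $5100 × 10% = $510; $16250 × 10% = $1625. Combined base = $232000 + $2135 = $234135.
Defendant is a documented gang member (+40%): $234135 × 1.4 = $327789.
Voluntary surrender to law enforcement (−15%): $327789 × 0.85 = $278620.65.
Offense involved a minor victim (+25%): $278620.65 × 1.25 = $348275.81.
$348275.81 is at or above the $5000 minimum.
Rounded to the nearest dollar: $348276.

$348276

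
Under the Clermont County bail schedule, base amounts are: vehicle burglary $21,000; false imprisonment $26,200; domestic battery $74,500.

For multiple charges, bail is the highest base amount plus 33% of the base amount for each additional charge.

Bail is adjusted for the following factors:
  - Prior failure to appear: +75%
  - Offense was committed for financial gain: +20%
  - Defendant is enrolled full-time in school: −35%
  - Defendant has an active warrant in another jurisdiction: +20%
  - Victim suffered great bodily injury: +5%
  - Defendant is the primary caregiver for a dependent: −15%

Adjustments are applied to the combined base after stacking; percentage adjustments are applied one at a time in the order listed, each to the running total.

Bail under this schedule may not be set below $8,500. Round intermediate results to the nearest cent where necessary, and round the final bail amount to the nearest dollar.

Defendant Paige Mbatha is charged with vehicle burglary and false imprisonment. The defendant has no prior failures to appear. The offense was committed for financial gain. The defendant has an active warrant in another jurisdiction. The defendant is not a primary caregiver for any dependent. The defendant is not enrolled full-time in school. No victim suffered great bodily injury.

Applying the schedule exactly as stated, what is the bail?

Base amounts from the schedule: vehicle burglary $21,000; false imprisonment $26,200.
Stacking rule: highest base plus 33% of each additional charge. Highest is false imprisonment at $26,200. Additional: $21,000 × 33% = $6,930. Combined base = $26,200 + $6,930 = $33,130.
Offense was committed for financial gain (+20%): $33,130 × 1.2 = $39,756.
Defendant has an active warrant in another jurisdiction (+20%): $39,756 × 1.2 = $47,707.20.
$47,707.20 is at or above the $8,500 minimum.
Rounded to the nearest dollar: $47,707.

$47,707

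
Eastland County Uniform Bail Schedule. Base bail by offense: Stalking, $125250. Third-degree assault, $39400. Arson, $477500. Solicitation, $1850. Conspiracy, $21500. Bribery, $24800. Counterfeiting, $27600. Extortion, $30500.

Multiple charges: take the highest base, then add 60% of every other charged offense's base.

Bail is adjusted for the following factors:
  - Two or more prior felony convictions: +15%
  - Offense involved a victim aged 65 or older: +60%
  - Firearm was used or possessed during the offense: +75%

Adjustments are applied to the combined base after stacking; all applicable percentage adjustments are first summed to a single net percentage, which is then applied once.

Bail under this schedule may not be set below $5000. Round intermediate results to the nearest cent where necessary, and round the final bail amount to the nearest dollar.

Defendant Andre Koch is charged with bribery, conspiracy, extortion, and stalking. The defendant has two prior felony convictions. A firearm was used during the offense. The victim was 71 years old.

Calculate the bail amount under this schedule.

$428325

Base amounts from the schedule: bribery $24800; conspiracy $21500; extortion $30500; stalking $125250.
Stacking rule: highest base plus 60% of each additional charge. Highest is stalking at $125250. Additional: $24800 × 60% = $14880; $21500 × 60% = $12900; $30500 × 60% = $18300. Combined base = $125250 + $46080 = $171330.
Net percentage adjustment: +15% +60% +75% = +150%. $171330 × 2.5 = $428325.
$428325 is at or above the $5000 minimum.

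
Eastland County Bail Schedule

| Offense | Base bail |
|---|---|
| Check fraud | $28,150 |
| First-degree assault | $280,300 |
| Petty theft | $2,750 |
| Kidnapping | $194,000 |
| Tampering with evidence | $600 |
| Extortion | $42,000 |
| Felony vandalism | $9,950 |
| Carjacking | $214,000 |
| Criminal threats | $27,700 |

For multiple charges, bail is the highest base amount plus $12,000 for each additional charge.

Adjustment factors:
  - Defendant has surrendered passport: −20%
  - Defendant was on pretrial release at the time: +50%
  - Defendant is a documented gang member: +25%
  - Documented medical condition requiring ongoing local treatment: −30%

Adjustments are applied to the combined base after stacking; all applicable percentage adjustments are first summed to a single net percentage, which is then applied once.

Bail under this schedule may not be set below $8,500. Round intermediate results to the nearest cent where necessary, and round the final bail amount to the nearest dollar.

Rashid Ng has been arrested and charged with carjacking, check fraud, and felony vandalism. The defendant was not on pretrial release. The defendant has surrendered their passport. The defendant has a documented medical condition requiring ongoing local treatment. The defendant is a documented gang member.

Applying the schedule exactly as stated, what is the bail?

Base amounts from the schedule: carjacking $214,000; check fraud $28,150; felony vandalism $9,950.
Stacking rule: highest base plus $12,000 per additional charge. Highest is carjacking at $214,000; 2 additional charges → +$24,000. Combined base = $238,000.
Net percentage adjustment: −20% +25% −30% = −25%. $238,000 × 0.75 = $178,500.
$178,500 is at or above the $8,500 minimum.

$178,500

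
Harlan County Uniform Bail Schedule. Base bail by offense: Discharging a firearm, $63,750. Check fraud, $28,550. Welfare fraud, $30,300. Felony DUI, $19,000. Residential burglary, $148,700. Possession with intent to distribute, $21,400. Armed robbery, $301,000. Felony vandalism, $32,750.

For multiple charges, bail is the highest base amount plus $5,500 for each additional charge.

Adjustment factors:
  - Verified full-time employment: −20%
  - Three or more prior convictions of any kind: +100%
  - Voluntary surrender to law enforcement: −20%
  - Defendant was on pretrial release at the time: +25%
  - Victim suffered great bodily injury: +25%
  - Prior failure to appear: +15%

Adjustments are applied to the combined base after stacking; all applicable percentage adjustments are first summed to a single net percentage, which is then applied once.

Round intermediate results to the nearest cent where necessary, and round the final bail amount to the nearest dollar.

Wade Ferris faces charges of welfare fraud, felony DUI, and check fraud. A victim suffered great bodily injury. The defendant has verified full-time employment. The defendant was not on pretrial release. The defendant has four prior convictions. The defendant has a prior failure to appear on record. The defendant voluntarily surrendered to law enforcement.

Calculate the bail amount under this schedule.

Base amounts from the schedule: welfare fraud $30,300; felony DUI $19,000; check fraud $28,550.
Stacking rule: highest base plus $5,500 per additional charge. Highest is welfare fraud at $30,300; 2 additional charges → +$11,000. Combined base = $41,300.
Net percentage adjustment: −20% +100% −20% +25% +15% = +100%. $41,300 × 2 = $82,600.

$82,600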